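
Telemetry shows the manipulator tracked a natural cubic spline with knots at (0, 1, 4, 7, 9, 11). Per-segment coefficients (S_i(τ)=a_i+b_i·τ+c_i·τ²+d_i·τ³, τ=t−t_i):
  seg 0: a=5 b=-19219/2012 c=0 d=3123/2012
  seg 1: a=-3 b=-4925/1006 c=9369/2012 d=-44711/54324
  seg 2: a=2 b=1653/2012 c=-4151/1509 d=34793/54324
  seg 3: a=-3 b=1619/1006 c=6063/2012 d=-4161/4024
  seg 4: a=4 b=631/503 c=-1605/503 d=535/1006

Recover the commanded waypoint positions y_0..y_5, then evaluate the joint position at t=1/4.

y_0 = S_0(0) = a_0 = 5
y_1 = S_1(0) = a_1 = -3
y_2 = S_2(0) = a_2 = 2
y_3 = S_3(0) = a_3 = -3
y_4 = S_4(0) = a_4 = 4
y_5 = S_4(2) = -2
t_q=1/4 is in segment 0 (τ=1/4); S_0(τ)=339459/128768

y_0=5 y_1=-3 y_2=2 y_3=-3 y_4=4 y_5=-2
S(1/4) = 339459/128768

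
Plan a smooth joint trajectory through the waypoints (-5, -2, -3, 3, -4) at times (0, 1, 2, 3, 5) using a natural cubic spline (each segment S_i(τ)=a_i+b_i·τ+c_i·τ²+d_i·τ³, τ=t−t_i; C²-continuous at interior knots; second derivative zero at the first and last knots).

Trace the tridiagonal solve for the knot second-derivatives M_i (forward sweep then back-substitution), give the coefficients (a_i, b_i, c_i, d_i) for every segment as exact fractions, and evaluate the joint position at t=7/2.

  seg 0: a=-5 b=803/172 c=0 d=-287/172
  seg 1: a=-2 b=-29/86 c=-861/172 d=747/172
  seg 2: a=-3 b=461/172 c=345/43 d=-809/172
  seg 3: a=3 b=397/86 c=-1047/172 d=349/344
S(7/2) = 10769/2752

Δ: Δ0=3, Δ1=-1, Δ2=6, Δ3=-7/2
row 1: diag=4, rhs=-24; c'=1/4, d'=-6
row 2: denom=4−1·1/4=15/4; d'=(42−1·-6)/(15/4)=64/5
row 3: denom=6−1·4/15=86/15; d'=(-57−1·64/5)/(86/15)=-1047/86
back: M3=-1047/86
back: M2=64/5−4/15·-1047/86=690/43
back: M1=-6−1/4·690/43=-861/86
M: M0=0, M1=-861/86, M2=690/43, M3=-1047/86, M4=0
seg 0: a=-5, c=M0/2=0, d=(M1−M0)/(6·1)=-287/172, b=Δ0−h0·(2M0+M1)/6=803/172
seg 1: a=-2, c=M1/2=-861/172, d=(M2−M1)/(6·1)=747/172, b=Δ1−h1·(2M1+M2)/6=-29/86
seg 2: a=-3, c=M2/2=345/43, d=(M3−M2)/(6·1)=-809/172, b=Δ2−h2·(2M2+M3)/6=461/172
seg 3: a=3, c=M3/2=-1047/172, d=(M4−M3)/(6·2)=349/344, b=Δ3−h3·(2M3+M4)/6=397/86
t_q=7/2 → seg 3, τ=1/2; S=3+397/86·τ+-1047/172·τ²+349/344·τ³=10769/2752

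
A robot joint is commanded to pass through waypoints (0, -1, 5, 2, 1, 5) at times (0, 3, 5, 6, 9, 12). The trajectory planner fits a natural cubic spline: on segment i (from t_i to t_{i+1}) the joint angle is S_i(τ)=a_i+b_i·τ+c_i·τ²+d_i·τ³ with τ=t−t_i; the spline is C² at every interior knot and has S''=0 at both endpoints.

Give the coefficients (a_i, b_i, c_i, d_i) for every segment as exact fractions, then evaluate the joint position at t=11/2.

  seg 0: a=0 b=-1663/792 c=0 d=1399/7128
  seg 1: a=-1 b=1267/396 c=1399/792 d=-739/792
  seg 2: a=5 b=-41/44 c=-3035/792 d=127/72
  seg 3: a=2 b=-2617/792 c=289/198 d=-1115/7128
  seg 4: a=1 b=487/396 c=41/792 d=-41/7128
S(11/2) = 24055/6336

Δ: Δ0=-1/3, Δ1=3, Δ2=-3, Δ3=-1/3, Δ4=4/3
row 1: diag=10, rhs=20; c'=1/5, d'=2
row 2: denom=6−2·1/5=28/5; d'=(-36−2·2)/(28/5)=-50/7
row 3: denom=8−1·5/28=219/28; d'=(16−1·-50/7)/(219/28)=216/73
row 4: denom=12−3·28/73=792/73; d'=(10−3·216/73)/(792/73)=41/396
back: M4=41/396
back: M3=216/73−28/73·41/396=289/99
back: M2=-50/7−5/28·289/99=-3035/396
back: M1=2−1/5·-3035/396=1399/396
M: M0=0, M1=1399/396, M2=-3035/396, M3=289/99, M4=41/396, M5=0
seg 0: a=0, c=M0/2=0, d=(M1−M0)/(6·3)=1399/7128, b=Δ0−h0·(2M0+M1)/6=-1663/792
seg 1: a=-1, c=M1/2=1399/792, d=(M2−M1)/(6·2)=-739/792, b=Δ1−h1·(2M1+M2)/6=1267/396
seg 2: a=5, c=M2/2=-3035/792, d=(M3−M2)/(6·1)=127/72, b=Δ2−h2·(2M2+M3)/6=-41/44
seg 3: a=2, c=M3/2=289/198, d=(M4−M3)/(6·3)=-1115/7128, b=Δ3−h3·(2M3+M4)/6=-2617/792
seg 4: a=1, c=M4/2=41/792, d=(M5−M4)/(6·3)=-41/7128, b=Δ4−h4·(2M4+M5)/6=487/396
t_q=11/2 → seg 2, τ=1/2; S=5+-41/44·τ+-3035/792·τ²+127/72·τ³=24055/6336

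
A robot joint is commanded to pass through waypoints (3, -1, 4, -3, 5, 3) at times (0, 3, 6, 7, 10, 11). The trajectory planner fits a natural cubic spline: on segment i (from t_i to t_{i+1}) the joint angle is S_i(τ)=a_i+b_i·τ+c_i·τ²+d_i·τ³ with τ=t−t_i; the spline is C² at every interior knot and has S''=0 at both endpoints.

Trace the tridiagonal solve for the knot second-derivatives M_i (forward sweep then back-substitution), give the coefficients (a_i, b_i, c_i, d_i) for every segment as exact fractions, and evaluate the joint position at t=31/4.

  seg 0: a=3 b=-5084/1563 c=0 d=1000/4689
  seg 1: a=-1 b=3916/1563 c=1000/521 d=-3437/4689
  seg 2: a=4 b=-9017/1563 c=-2437/521 d=5387/1563
  seg 3: a=-3 b=-7478/1563 c=2950/521 d=-552/521
  seg 4: a=5 b=910/1563 c=-2018/521 d=2018/1563
S(31/4) = -2006/521

Δ: Δ0=-4/3, Δ1=5/3, Δ2=-7, Δ3=8/3, Δ4=-2
row 1: diag=12, rhs=18; c'=1/4, d'=3/2
row 2: denom=8−3·1/4=29/4; d'=(-52−3·3/2)/(29/4)=-226/29
row 3: denom=8−1·4/29=228/29; d'=(58−1·-226/29)/(228/29)=159/19
row 4: denom=8−3·29/76=521/76; d'=(-28−3·159/19)/(521/76)=-4036/521
back: M4=-4036/521
back: M3=159/19−29/76·-4036/521=5900/521
back: M2=-226/29−4/29·5900/521=-4874/521
back: M1=3/2−1/4·-4874/521=2000/521
M: M0=0, M1=2000/521, M2=-4874/521, M3=5900/521, M4=-4036/521, M5=0
seg 0: a=3, c=M0/2=0, d=(M1−M0)/(6·3)=1000/4689, b=Δ0−h0·(2M0+M1)/6=-5084/1563
seg 1: a=-1, c=M1/2=1000/521, d=(M2−M1)/(6·3)=-3437/4689, b=Δ1−h1·(2M1+M2)/6=3916/1563
seg 2: a=4, c=M2/2=-2437/521, d=(M3−M2)/(6·1)=5387/1563, b=Δ2−h2·(2M2+M3)/6=-9017/1563
seg 3: a=-3, c=M3/2=2950/521, d=(M4−M3)/(6·3)=-552/521, b=Δ3−h3·(2M3+M4)/6=-7478/1563
seg 4: a=5, c=M4/2=-2018/521, d=(M5−M4)/(6·1)=2018/1563, b=Δ4−h4·(2M4+M5)/6=910/1563
t_q=31/4 → seg 3, τ=3/4; S=-3+-7478/1563·τ+2950/521·τ²+-552/521·τ³=-2006/521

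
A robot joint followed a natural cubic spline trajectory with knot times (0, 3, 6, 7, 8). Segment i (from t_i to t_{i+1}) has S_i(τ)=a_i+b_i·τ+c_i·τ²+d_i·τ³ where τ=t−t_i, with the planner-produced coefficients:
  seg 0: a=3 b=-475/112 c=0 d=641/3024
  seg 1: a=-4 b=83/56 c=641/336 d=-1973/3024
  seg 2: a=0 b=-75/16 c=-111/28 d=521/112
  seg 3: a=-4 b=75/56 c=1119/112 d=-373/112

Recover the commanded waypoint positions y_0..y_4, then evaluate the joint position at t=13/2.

y_0=3 y_1=-4 y_2=0 y_3=-4 y_4=4
S(13/2) = -2467/896

y_0 = S_0(0) = a_0 = 3
y_1 = S_1(0) = a_1 = -4
y_2 = S_2(0) = a_2 = 0
y_3 = S_3(0) = a_3 = -4
y_4 = S_3(1) = 4
t_q=13/2 is in segment 2 (τ=1/2); S_2(τ)=-2467/896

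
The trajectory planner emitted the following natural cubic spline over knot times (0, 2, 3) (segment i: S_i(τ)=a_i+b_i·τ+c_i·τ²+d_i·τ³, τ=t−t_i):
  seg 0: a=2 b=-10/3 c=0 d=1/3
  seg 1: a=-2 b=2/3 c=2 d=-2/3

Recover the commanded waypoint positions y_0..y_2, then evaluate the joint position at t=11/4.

y_0 = S_0(0) = a_0 = 2
y_1 = S_1(0) = a_1 = -2
y_2 = S_1(1) = 0
t_q=11/4 is in segment 1 (τ=3/4); S_1(τ)=-21/32

y_0=2 y_1=-2 y_2=0
S(11/4) = -21/32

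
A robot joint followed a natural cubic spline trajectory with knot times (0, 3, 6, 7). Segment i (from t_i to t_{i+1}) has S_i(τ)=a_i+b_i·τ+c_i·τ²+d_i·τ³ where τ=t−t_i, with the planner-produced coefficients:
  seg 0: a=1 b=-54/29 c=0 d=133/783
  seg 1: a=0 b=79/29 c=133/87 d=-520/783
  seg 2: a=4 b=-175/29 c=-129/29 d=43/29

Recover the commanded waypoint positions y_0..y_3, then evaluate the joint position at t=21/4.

y_0 = S_0(0) = a_0 = 1
y_1 = S_1(0) = a_1 = 0
y_2 = S_2(0) = a_2 = 4
y_3 = S_2(1) = -5
t_q=21/4 is in segment 1 (τ=9/4); S_1(τ)=2925/464

y_0=1 y_1=0 y_2=4 y_3=-5
S(21/4) = 2925/464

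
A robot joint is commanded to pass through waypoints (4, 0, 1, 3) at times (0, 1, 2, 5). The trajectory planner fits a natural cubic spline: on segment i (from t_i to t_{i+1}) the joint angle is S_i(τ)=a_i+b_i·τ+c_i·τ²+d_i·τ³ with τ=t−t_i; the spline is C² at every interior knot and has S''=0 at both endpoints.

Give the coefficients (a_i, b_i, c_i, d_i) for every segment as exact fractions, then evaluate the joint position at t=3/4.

  seg 0: a=4 b=-493/93 c=0 d=121/93
  seg 1: a=0 b=-130/93 c=121/31 d=-140/93
  seg 2: a=1 b=176/93 c=-19/31 d=19/279
S(3/4) = 1137/1984

Δ: Δ0=-4, Δ1=1, Δ2=2/3
row 1: diag=4, rhs=30; c'=1/4, d'=15/2
row 2: denom=8−1·1/4=31/4; d'=(-2−1·15/2)/(31/4)=-38/31
back: M2=-38/31
back: M1=15/2−1/4·-38/31=242/31
M: M0=0, M1=242/31, M2=-38/31, M3=0
seg 0: a=4, c=M0/2=0, d=(M1−M0)/(6·1)=121/93, b=Δ0−h0·(2M0+M1)/6=-493/93
seg 1: a=0, c=M1/2=121/31, d=(M2−M1)/(6·1)=-140/93, b=Δ1−h1·(2M1+M2)/6=-130/93
seg 2: a=1, c=M2/2=-19/31, d=(M3−M2)/(6·3)=19/279, b=Δ2−h2·(2M2+M3)/6=176/93
t_q=3/4 → seg 0, τ=3/4; S=4+-493/93·τ+0·τ²+121/93·τ³=1137/1984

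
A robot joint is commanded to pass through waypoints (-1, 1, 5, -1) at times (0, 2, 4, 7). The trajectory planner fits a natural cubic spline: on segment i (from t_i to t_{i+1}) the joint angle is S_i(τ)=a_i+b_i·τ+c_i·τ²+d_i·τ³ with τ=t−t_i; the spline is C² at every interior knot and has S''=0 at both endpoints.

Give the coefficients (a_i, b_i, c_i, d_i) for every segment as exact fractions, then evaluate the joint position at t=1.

Δ: Δ0=1, Δ1=2, Δ2=-2
row 1: diag=8, rhs=6; c'=1/4, d'=3/4
row 2: denom=10−2·1/4=19/2; d'=(-24−2·3/4)/(19/2)=-51/19
back: M2=-51/19
back: M1=3/4−1/4·-51/19=27/19
M: M0=0, M1=27/19, M2=-51/19, M3=0
seg 0: a=-1, c=M0/2=0, d=(M1−M0)/(6·2)=9/76, b=Δ0−h0·(2M0+M1)/6=10/19
seg 1: a=1, c=M1/2=27/38, d=(M2−M1)/(6·2)=-13/38, b=Δ1−h1·(2M1+M2)/6=37/19
seg 2: a=5, c=M2/2=-51/38, d=(M3−M2)/(6·3)=17/114, b=Δ2−h2·(2M2+M3)/6=13/19
t_q=1 → seg 0, τ=1; S=-1+10/19·τ+0·τ²+9/76·τ³=-27/76

  seg 0: a=-1 b=10/19 c=0 d=9/76
  seg 1: a=1 b=37/19 c=27/38 d=-13/38
  seg 2: a=5 b=13/19 c=-51/38 d=17/114
S(1) = -27/76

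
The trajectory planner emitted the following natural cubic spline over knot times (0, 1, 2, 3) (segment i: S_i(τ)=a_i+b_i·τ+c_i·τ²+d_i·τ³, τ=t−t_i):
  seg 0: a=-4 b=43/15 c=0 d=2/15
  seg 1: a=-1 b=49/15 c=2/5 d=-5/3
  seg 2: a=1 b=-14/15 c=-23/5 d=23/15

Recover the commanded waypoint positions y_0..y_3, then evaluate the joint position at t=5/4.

y_0=-4 y_1=-1 y_2=1 y_3=-3
S(5/4) = -59/320

y_0 = S_0(0) = a_0 = -4
y_1 = S_1(0) = a_1 = -1
y_2 = S_2(0) = a_2 = 1
y_3 = S_2(1) = -3
t_q=5/4 is in segment 1 (τ=1/4); S_1(τ)=-59/320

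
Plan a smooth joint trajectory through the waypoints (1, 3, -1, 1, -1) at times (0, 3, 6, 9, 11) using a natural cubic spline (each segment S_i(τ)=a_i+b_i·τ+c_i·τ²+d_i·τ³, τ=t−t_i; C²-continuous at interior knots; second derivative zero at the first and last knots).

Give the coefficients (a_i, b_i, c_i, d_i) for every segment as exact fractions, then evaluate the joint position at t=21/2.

Δ: Δ0=2/3, Δ1=-4/3, Δ2=2/3, Δ3=-1
row 1: diag=12, rhs=-12; c'=1/4, d'=-1
row 2: denom=12−3·1/4=45/4; d'=(12−3·-1)/(45/4)=4/3
row 3: denom=10−3·4/15=46/5; d'=(-10−3·4/3)/(46/5)=-35/23
back: M3=-35/23
back: M2=4/3−4/15·-35/23=40/23
back: M1=-1−1/4·40/23=-33/23
M: M0=0, M1=-33/23, M2=40/23, M3=-35/23, M4=0
seg 0: a=1, c=M0/2=0, d=(M1−M0)/(6·3)=-11/138, b=Δ0−h0·(2M0+M1)/6=191/138
seg 1: a=3, c=M1/2=-33/46, d=(M2−M1)/(6·3)=73/414, b=Δ1−h1·(2M1+M2)/6=-53/69
seg 2: a=-1, c=M2/2=20/23, d=(M3−M2)/(6·3)=-25/138, b=Δ2−h2·(2M2+M3)/6=-43/138
seg 3: a=1, c=M3/2=-35/46, d=(M4−M3)/(6·2)=35/276, b=Δ3−h3·(2M3+M4)/6=1/69
t_q=21/2 → seg 3, τ=3/2; S=1+1/69·τ+-35/46·τ²+35/276·τ³=-193/736

  seg 0: a=1 b=191/138 c=0 d=-11/138
  seg 1: a=3 b=-53/69 c=-33/46 d=73/414
  seg 2: a=-1 b=-43/138 c=20/23 d=-25/138
  seg 3: a=1 b=1/69 c=-35/46 d=35/276
S(21/2) = -193/736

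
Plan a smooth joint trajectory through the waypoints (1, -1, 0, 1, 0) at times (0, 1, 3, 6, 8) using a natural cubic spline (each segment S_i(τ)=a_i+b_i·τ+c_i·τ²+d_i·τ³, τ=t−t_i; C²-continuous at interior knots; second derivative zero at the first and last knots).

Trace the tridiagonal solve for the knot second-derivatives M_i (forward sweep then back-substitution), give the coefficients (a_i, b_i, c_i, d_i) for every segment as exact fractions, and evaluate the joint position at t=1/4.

  seg 0: a=1 b=-7427/3036 c=0 d=1355/3036
  seg 1: a=-1 b=-1681/1518 c=1355/1012 d=-1625/6072
  seg 2: a=0 b=787/759 c=-135/506 d=49/4554
  seg 3: a=1 b=-415/1518 c=-43/253 d=43/1518
S(1/4) = 25609/64768

Δ: Δ0=-2, Δ1=1/2, Δ2=1/3, Δ3=-1/2
row 1: diag=6, rhs=15; c'=1/3, d'=5/2
row 2: denom=10−2·1/3=28/3; d'=(-1−2·5/2)/(28/3)=-9/14
row 3: denom=10−3·9/28=253/28; d'=(-5−3·-9/14)/(253/28)=-86/253
back: M3=-86/253
back: M2=-9/14−9/28·-86/253=-135/253
back: M1=5/2−1/3·-135/253=1355/506
M: M0=0, M1=1355/506, M2=-135/253, M3=-86/253, M4=0
seg 0: a=1, c=M0/2=0, d=(M1−M0)/(6·1)=1355/3036, b=Δ0−h0·(2M0+M1)/6=-7427/3036
seg 1: a=-1, c=M1/2=1355/1012, d=(M2−M1)/(6·2)=-1625/6072, b=Δ1−h1·(2M1+M2)/6=-1681/1518
seg 2: a=0, c=M2/2=-135/506, d=(M3−M2)/(6·3)=49/4554, b=Δ2−h2·(2M2+M3)/6=787/759
seg 3: a=1, c=M3/2=-43/253, d=(M4−M3)/(6·2)=43/1518, b=Δ3−h3·(2M3+M4)/6=-415/1518
t_q=1/4 → seg 0, τ=1/4; S=1+-7427/3036·τ+0·τ²+1355/3036·τ³=25609/64768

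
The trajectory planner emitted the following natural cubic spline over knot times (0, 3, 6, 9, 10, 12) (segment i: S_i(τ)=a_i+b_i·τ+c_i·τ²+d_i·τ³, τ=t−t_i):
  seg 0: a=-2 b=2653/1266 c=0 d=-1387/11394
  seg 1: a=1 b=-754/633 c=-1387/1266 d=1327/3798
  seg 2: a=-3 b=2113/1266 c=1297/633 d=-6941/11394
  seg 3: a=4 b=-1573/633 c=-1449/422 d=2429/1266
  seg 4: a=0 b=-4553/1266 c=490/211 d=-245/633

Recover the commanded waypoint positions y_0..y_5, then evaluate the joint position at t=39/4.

y_0 = S_0(0) = a_0 = -2
y_1 = S_1(0) = a_1 = 1
y_2 = S_2(0) = a_2 = -3
y_3 = S_3(0) = a_3 = 4
y_4 = S_4(0) = a_4 = 0
y_5 = S_4(2) = -1
t_q=39/4 is in segment 3 (τ=3/4); S_3(τ)=27393/27008

y_0=-2 y_1=1 y_2=-3 y_3=4 y_4=0 y_5=-1
S(39/4) = 27393/27008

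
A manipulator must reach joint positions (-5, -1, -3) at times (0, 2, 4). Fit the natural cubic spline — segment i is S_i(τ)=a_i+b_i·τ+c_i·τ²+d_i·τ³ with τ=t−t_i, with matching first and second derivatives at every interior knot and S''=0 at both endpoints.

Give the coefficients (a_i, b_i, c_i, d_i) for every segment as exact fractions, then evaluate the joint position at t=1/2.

  seg 0: a=-5 b=11/4 c=0 d=-3/16
  seg 1: a=-1 b=1/2 c=-9/8 d=3/16
S(1/2) = -467/128

Δ: Δ0=2, Δ1=-1
row 1: diag=8, rhs=-18; c'=1/4, d'=-9/4
back: M1=-9/4
M: M0=0, M1=-9/4, M2=0
seg 0: a=-5, c=M0/2=0, d=(M1−M0)/(6·2)=-3/16, b=Δ0−h0·(2M0+M1)/6=11/4
seg 1: a=-1, c=M1/2=-9/8, d=(M2−M1)/(6·2)=3/16, b=Δ1−h1·(2M1+M2)/6=1/2
t_q=1/2 → seg 0, τ=1/2; S=-5+11/4·τ+0·τ²+-3/16·τ³=-467/128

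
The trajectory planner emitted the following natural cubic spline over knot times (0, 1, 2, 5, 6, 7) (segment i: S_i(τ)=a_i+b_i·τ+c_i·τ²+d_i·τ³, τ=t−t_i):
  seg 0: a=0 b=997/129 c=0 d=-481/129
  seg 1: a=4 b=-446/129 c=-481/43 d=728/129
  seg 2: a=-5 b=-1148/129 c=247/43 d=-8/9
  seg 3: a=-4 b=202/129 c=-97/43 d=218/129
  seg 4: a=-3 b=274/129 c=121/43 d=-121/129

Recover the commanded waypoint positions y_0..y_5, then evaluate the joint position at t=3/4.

y_0=0 y_1=4 y_2=-5 y_3=-4 y_4=-3 y_5=1
S(3/4) = 11623/2752

y_0 = S_0(0) = a_0 = 0
y_1 = S_1(0) = a_1 = 4
y_2 = S_2(0) = a_2 = -5
y_3 = S_3(0) = a_3 = -4
y_4 = S_4(0) = a_4 = -3
y_5 = S_4(1) = 1
t_q=3/4 is in segment 0 (τ=3/4); S_0(τ)=11623/2752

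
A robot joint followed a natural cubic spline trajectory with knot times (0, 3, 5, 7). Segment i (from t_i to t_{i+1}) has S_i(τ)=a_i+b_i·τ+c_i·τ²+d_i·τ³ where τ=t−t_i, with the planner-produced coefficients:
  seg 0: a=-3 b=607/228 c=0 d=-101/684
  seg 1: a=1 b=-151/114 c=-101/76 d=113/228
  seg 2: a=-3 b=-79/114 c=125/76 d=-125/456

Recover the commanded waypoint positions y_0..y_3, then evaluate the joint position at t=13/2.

y_0 = S_0(0) = a_0 = -3
y_1 = S_1(0) = a_1 = 1
y_2 = S_2(0) = a_2 = -3
y_3 = S_2(2) = 0
t_q=13/2 is in segment 2 (τ=3/2); S_2(τ)=-1537/1216

y_0=-3 y_1=1 y_2=-3 y_3=0
S(13/2) = -1537/1216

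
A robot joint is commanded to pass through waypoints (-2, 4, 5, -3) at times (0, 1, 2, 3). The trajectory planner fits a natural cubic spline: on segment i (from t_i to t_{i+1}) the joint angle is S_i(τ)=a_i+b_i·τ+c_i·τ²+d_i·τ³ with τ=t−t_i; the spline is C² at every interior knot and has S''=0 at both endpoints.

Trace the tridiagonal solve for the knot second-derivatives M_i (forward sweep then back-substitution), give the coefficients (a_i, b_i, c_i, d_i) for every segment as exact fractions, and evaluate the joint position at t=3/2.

  seg 0: a=-2 b=101/15 c=0 d=-11/15
  seg 1: a=4 b=68/15 c=-11/5 d=-4/3
  seg 2: a=5 b=-58/15 c=-31/5 d=31/15
S(3/2) = 111/20

Δ: Δ0=6, Δ1=1, Δ2=-8
row 1: diag=4, rhs=-30; c'=1/4, d'=-15/2
row 2: denom=4−1·1/4=15/4; d'=(-54−1·-15/2)/(15/4)=-62/5
back: M2=-62/5
back: M1=-15/2−1/4·-62/5=-22/5
M: M0=0, M1=-22/5, M2=-62/5, M3=0
seg 0: a=-2, c=M0/2=0, d=(M1−M0)/(6·1)=-11/15, b=Δ0−h0·(2M0+M1)/6=101/15
seg 1: a=4, c=M1/2=-11/5, d=(M2−M1)/(6·1)=-4/3, b=Δ1−h1·(2M1+M2)/6=68/15
seg 2: a=5, c=M2/2=-31/5, d=(M3−M2)/(6·1)=31/15, b=Δ2−h2·(2M2+M3)/6=-58/15
t_q=3/2 → seg 1, τ=1/2; S=4+68/15·τ+-11/5·τ²+-4/3·τ³=111/20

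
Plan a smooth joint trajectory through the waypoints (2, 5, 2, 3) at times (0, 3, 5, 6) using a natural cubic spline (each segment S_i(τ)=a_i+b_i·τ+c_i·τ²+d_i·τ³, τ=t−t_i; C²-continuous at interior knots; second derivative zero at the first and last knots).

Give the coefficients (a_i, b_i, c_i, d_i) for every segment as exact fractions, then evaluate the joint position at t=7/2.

Δ: Δ0=1, Δ1=-3/2, Δ2=1
row 1: diag=10, rhs=-15; c'=1/5, d'=-3/2
row 2: denom=6−2·1/5=28/5; d'=(15−2·-3/2)/(28/5)=45/14
back: M2=45/14
back: M1=-3/2−1/5·45/14=-15/7
M: M0=0, M1=-15/7, M2=45/14, M3=0
seg 0: a=2, c=M0/2=0, d=(M1−M0)/(6·3)=-5/42, b=Δ0−h0·(2M0+M1)/6=29/14
seg 1: a=5, c=M1/2=-15/14, d=(M2−M1)/(6·2)=25/56, b=Δ1−h1·(2M1+M2)/6=-8/7
seg 2: a=2, c=M2/2=45/28, d=(M3−M2)/(6·1)=-15/28, b=Δ2−h2·(2M2+M3)/6=-1/14
t_q=7/2 → seg 1, τ=1/2; S=5+-8/7·τ+-15/14·τ²+25/56·τ³=1889/448

  seg 0: a=2 b=29/14 c=0 d=-5/42
  seg 1: a=5 b=-8/7 c=-15/14 d=25/56
  seg 2: a=2 b=-1/14 c=45/28 d=-15/28
S(7/2) = 1889/448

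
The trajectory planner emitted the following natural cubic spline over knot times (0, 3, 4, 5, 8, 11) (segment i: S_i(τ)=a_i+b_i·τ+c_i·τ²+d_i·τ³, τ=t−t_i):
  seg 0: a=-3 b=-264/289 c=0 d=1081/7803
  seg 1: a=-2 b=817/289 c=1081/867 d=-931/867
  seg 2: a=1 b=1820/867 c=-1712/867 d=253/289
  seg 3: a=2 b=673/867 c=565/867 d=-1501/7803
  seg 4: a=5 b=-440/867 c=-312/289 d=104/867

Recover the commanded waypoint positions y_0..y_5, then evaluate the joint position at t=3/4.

y_0 = S_0(0) = a_0 = -3
y_1 = S_1(0) = a_1 = -2
y_2 = S_2(0) = a_2 = 1
y_3 = S_3(0) = a_3 = 2
y_4 = S_4(0) = a_4 = 5
y_5 = S_4(3) = -3
t_q=3/4 is in segment 0 (τ=3/4); S_0(τ)=-67079/18496

y_0=-3 y_1=-2 y_2=1 y_3=2 y_4=5 y_5=-3
S(3/4) = -67079/18496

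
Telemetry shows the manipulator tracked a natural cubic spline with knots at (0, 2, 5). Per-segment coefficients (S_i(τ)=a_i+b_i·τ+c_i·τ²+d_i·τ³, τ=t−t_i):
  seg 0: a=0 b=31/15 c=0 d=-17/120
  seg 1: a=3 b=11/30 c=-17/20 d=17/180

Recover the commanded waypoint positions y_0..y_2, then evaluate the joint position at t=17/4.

y_0 = S_0(0) = a_0 = 0
y_1 = S_1(0) = a_1 = 3
y_2 = S_1(3) = -1
t_q=17/4 is in segment 1 (τ=9/4); S_1(τ)=153/256

y_0=0 y_1=3 y_2=-1
S(17/4) = 153/256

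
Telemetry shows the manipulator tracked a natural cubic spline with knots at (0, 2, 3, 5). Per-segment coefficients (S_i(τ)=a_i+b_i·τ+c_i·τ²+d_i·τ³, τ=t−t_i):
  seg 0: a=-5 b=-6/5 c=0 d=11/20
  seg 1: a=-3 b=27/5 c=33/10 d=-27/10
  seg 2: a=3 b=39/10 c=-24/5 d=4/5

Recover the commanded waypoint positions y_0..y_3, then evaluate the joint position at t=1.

y_0=-5 y_1=-3 y_2=3 y_3=-2
S(1) = -113/20

y_0 = S_0(0) = a_0 = -5
y_1 = S_1(0) = a_1 = -3
y_2 = S_2(0) = a_2 = 3
y_3 = S_2(2) = -2
t_q=1 is in segment 0 (τ=1); S_0(τ)=-113/20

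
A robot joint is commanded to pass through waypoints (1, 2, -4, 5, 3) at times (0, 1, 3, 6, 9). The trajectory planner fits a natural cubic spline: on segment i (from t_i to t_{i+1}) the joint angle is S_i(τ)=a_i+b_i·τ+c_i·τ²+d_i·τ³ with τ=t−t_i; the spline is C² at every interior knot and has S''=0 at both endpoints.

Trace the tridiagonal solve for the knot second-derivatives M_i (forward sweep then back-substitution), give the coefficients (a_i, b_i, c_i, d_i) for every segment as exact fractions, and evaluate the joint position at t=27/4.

  seg 0: a=1 b=614/309 c=0 d=-305/309
  seg 1: a=2 b=-301/309 c=-305/103 d=301/309
  seg 2: a=-4 b=-349/309 c=297/103 d=-1397/2781
  seg 3: a=5 b=806/309 c=-506/309 d=506/2781
S(27/4) = 20145/3296

Δ: Δ0=1, Δ1=-3, Δ2=3, Δ3=-2/3
row 1: diag=6, rhs=-24; c'=1/3, d'=-4
row 2: denom=10−2·1/3=28/3; d'=(36−2·-4)/(28/3)=33/7
row 3: denom=12−3·9/28=309/28; d'=(-22−3·33/7)/(309/28)=-1012/309
back: M3=-1012/309
back: M2=33/7−9/28·-1012/309=594/103
back: M1=-4−1/3·594/103=-610/103
M: M0=0, M1=-610/103, M2=594/103, M3=-1012/309, M4=0
seg 0: a=1, c=M0/2=0, d=(M1−M0)/(6·1)=-305/309, b=Δ0−h0·(2M0+M1)/6=614/309
seg 1: a=2, c=M1/2=-305/103, d=(M2−M1)/(6·2)=301/309, b=Δ1−h1·(2M1+M2)/6=-301/309
seg 2: a=-4, c=M2/2=297/103, d=(M3−M2)/(6·3)=-1397/2781, b=Δ2−h2·(2M2+M3)/6=-349/309
seg 3: a=5, c=M3/2=-506/309, d=(M4−M3)/(6·3)=506/2781, b=Δ3−h3·(2M3+M4)/6=806/309
t_q=27/4 → seg 3, τ=3/4; S=5+806/309·τ+-506/309·τ²+506/2781·τ³=20145/3296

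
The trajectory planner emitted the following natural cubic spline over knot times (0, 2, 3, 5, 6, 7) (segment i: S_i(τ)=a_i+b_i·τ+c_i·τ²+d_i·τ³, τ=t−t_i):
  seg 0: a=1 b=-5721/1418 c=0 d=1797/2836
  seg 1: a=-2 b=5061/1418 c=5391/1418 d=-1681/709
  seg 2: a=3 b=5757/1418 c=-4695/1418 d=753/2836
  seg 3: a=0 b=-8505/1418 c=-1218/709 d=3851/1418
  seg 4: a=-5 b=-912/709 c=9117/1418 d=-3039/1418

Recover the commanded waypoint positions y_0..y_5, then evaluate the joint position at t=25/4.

y_0=1 y_1=-2 y_2=3 y_3=0 y_4=-5 y_5=-2
S(25/4) = -449515/90752

y_0 = S_0(0) = a_0 = 1
y_1 = S_1(0) = a_1 = -2
y_2 = S_2(0) = a_2 = 3
y_3 = S_3(0) = a_3 = 0
y_4 = S_4(0) = a_4 = -5
y_5 = S_4(1) = -2
t_q=25/4 is in segment 4 (τ=1/4); S_4(τ)=-449515/90752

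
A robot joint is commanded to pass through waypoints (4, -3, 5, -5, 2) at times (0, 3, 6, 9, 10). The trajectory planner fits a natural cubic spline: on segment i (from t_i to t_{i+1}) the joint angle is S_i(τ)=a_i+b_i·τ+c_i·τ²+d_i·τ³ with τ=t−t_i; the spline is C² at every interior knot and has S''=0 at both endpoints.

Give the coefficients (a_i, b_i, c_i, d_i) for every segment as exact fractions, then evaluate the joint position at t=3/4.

Δ: Δ0=-7/3, Δ1=8/3, Δ2=-10/3, Δ3=7
row 1: diag=12, rhs=30; c'=1/4, d'=5/2
row 2: denom=12−3·1/4=45/4; d'=(-36−3·5/2)/(45/4)=-58/15
row 3: denom=8−3·4/15=36/5; d'=(62−3·-58/15)/(36/5)=92/9
back: M3=92/9
back: M2=-58/15−4/15·92/9=-178/27
back: M1=5/2−1/4·-178/27=112/27
M: M0=0, M1=112/27, M2=-178/27, M3=92/9, M4=0
seg 0: a=4, c=M0/2=0, d=(M1−M0)/(6·3)=56/243, b=Δ0−h0·(2M0+M1)/6=-119/27
seg 1: a=-3, c=M1/2=56/27, d=(M2−M1)/(6·3)=-145/243, b=Δ1−h1·(2M1+M2)/6=49/27
seg 2: a=5, c=M2/2=-89/27, d=(M3−M2)/(6·3)=227/243, b=Δ2−h2·(2M2+M3)/6=-50/27
seg 3: a=-5, c=M3/2=46/9, d=(M4−M3)/(6·1)=-46/27, b=Δ3−h3·(2M3+M4)/6=97/27
t_q=3/4 → seg 0, τ=3/4; S=4+-119/27·τ+0·τ²+56/243·τ³=19/24

  seg 0: a=4 b=-119/27 c=0 d=56/243
  seg 1: a=-3 b=49/27 c=56/27 d=-145/243
  seg 2: a=5 b=-50/27 c=-89/27 d=227/243
  seg 3: a=-5 b=97/27 c=46/9 d=-46/27
S(3/4) = 19/24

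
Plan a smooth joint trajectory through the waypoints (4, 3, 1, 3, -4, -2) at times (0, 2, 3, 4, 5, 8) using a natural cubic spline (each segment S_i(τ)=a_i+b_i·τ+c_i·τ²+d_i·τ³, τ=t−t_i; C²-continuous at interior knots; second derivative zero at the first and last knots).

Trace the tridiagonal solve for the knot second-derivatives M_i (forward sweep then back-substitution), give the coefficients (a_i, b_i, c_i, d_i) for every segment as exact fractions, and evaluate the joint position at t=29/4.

Δ: Δ0=-1/2, Δ1=-2, Δ2=2, Δ3=-7, Δ4=2/3
row 1: diag=6, rhs=-9; c'=1/6, d'=-3/2
row 2: denom=4−1·1/6=23/6; d'=(24−1·-3/2)/(23/6)=153/23
row 3: denom=4−1·6/23=86/23; d'=(-54−1·153/23)/(86/23)=-1395/86
row 4: denom=8−1·23/86=665/86; d'=(46−1·-1395/86)/(665/86)=5351/665
back: M4=5351/665
back: M3=-1395/86−23/86·5351/665=-12218/665
back: M2=153/23−6/23·-12218/665=7611/665
back: M1=-3/2−1/6·7611/665=-2266/665
M: M0=0, M1=-2266/665, M2=7611/665, M3=-12218/665, M4=5351/665, M5=0
seg 0: a=4, c=M0/2=0, d=(M1−M0)/(6·2)=-1133/3990, b=Δ0−h0·(2M0+M1)/6=2537/3990
seg 1: a=3, c=M1/2=-1133/665, d=(M2−M1)/(6·1)=1411/570, b=Δ1−h1·(2M1+M2)/6=-11059/3990
seg 2: a=1, c=M2/2=7611/1330, d=(M3−M2)/(6·1)=-19829/3990, b=Δ2−h2·(2M2+M3)/6=2488/1995
seg 3: a=3, c=M3/2=-6109/665, d=(M4−M3)/(6·1)=17569/3990, b=Δ3−h3·(2M3+M4)/6=-1769/798
seg 4: a=-4, c=M4/2=5351/1330, d=(M5−M4)/(6·3)=-5351/11970, b=Δ4−h4·(2M4+M5)/6=-14723/1995
t_q=29/4 → seg 4, τ=9/4; S=-4+-14723/1995·τ+5351/1330·τ²+-5351/11970·τ³=-90719/17024

  seg 0: a=4 b=2537/3990 c=0 d=-1133/3990
  seg 1: a=3 b=-11059/3990 c=-1133/665 d=1411/570
  seg 2: a=1 b=2488/1995 c=7611/1330 d=-19829/3990
  seg 3: a=3 b=-1769/798 c=-6109/665 d=17569/3990
  seg 4: a=-4 b=-14723/1995 c=5351/1330 d=-5351/11970
S(29/4) = -90719/17024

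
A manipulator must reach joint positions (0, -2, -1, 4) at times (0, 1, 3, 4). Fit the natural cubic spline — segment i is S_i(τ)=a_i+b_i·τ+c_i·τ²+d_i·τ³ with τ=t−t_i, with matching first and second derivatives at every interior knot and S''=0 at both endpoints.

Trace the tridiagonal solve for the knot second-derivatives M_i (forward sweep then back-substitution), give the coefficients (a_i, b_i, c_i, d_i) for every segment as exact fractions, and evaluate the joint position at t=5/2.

  seg 0: a=0 b=-35/16 c=0 d=3/16
  seg 1: a=-2 b=-13/8 c=9/16 d=1/4
  seg 2: a=-1 b=29/8 c=33/16 d=-11/16
S(5/2) = -149/64

Δ: Δ0=-2, Δ1=1/2, Δ2=5
row 1: diag=6, rhs=15; c'=1/3, d'=5/2
row 2: denom=6−2·1/3=16/3; d'=(27−2·5/2)/(16/3)=33/8
back: M2=33/8
back: M1=5/2−1/3·33/8=9/8
M: M0=0, M1=9/8, M2=33/8, M3=0
seg 0: a=0, c=M0/2=0, d=(M1−M0)/(6·1)=3/16, b=Δ0−h0·(2M0+M1)/6=-35/16
seg 1: a=-2, c=M1/2=9/16, d=(M2−M1)/(6·2)=1/4, b=Δ1−h1·(2M1+M2)/6=-13/8
seg 2: a=-1, c=M2/2=33/16, d=(M3−M2)/(6·1)=-11/16, b=Δ2−h2·(2M2+M3)/6=29/8
t_q=5/2 → seg 1, τ=3/2; S=-2+-13/8·τ+9/16·τ²+1/4·τ³=-149/64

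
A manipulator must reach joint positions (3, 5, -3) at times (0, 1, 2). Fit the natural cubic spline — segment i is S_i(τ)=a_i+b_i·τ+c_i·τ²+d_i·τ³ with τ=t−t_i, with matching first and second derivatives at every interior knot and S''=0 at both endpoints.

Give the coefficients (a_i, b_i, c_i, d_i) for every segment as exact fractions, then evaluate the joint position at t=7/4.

Δ: Δ0=2, Δ1=-8
row 1: diag=4, rhs=-60; c'=1/4, d'=-15
back: M1=-15
M: M0=0, M1=-15, M2=0
seg 0: a=3, c=M0/2=0, d=(M1−M0)/(6·1)=-5/2, b=Δ0−h0·(2M0+M1)/6=9/2
seg 1: a=5, c=M1/2=-15/2, d=(M2−M1)/(6·1)=5/2, b=Δ1−h1·(2M1+M2)/6=-3
t_q=7/4 → seg 1, τ=3/4; S=5+-3·τ+-15/2·τ²+5/2·τ³=-53/128

  seg 0: a=3 b=9/2 c=0 d=-5/2
  seg 1: a=5 b=-3 c=-15/2 d=5/2
S(7/4) = -53/128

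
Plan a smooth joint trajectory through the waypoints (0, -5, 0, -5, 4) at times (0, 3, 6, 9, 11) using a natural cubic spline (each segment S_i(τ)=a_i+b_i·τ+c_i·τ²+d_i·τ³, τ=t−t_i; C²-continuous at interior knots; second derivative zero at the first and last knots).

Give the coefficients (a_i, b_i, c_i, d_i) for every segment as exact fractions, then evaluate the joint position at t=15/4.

Δ: Δ0=-5/3, Δ1=5/3, Δ2=-5/3, Δ3=9/2
row 1: diag=12, rhs=20; c'=1/4, d'=5/3
row 2: denom=12−3·1/4=45/4; d'=(-20−3·5/3)/(45/4)=-20/9
row 3: denom=10−3·4/15=46/5; d'=(37−3·-20/9)/(46/5)=655/138
back: M3=655/138
back: M2=-20/9−4/15·655/138=-722/207
back: M1=5/3−1/4·-722/207=1051/414
M: M0=0, M1=1051/414, M2=-722/207, M3=655/138, M4=0
seg 0: a=0, c=M0/2=0, d=(M1−M0)/(6·3)=1051/7452, b=Δ0−h0·(2M0+M1)/6=-2431/828
seg 1: a=-5, c=M1/2=1051/828, d=(M2−M1)/(6·3)=-2495/7452, b=Δ1−h1·(2M1+M2)/6=361/414
seg 2: a=0, c=M2/2=-361/207, d=(M3−M2)/(6·3)=3409/7452, b=Δ2−h2·(2M2+M3)/6=-457/828
seg 3: a=-5, c=M3/2=655/276, d=(M4−M3)/(6·2)=-655/1656, b=Δ3−h3·(2M3+M4)/6=553/414
t_q=15/4 → seg 1, τ=3/4; S=-5+361/414·τ+1051/828·τ²+-2495/7452·τ³=-22217/5888

  seg 0: a=0 b=-2431/828 c=0 d=1051/7452
  seg 1: a=-5 b=361/414 c=1051/828 d=-2495/7452
  seg 2: a=0 b=-457/828 c=-361/207 d=3409/7452
  seg 3: a=-5 b=553/414 c=655/276 d=-655/1656
S(15/4) = -22217/5888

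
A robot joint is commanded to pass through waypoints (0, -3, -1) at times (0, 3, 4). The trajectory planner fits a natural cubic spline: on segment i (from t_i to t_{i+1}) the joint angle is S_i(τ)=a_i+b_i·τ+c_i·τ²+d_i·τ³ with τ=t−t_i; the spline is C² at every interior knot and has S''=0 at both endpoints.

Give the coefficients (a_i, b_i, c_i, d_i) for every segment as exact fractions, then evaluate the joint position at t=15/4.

Δ: Δ0=-1, Δ1=2
row 1: diag=8, rhs=18; c'=1/8, d'=9/4
back: M1=9/4
M: M0=0, M1=9/4, M2=0
seg 0: a=0, c=M0/2=0, d=(M1−M0)/(6·3)=1/8, b=Δ0−h0·(2M0+M1)/6=-17/8
seg 1: a=-3, c=M1/2=9/8, d=(M2−M1)/(6·1)=-3/8, b=Δ1−h1·(2M1+M2)/6=5/4
t_q=15/4 → seg 1, τ=3/4; S=-3+5/4·τ+9/8·τ²+-3/8·τ³=-813/512

  seg 0: a=0 b=-17/8 c=0 d=1/8
  seg 1: a=-3 b=5/4 c=9/8 d=-3/8
S(15/4) = -813/512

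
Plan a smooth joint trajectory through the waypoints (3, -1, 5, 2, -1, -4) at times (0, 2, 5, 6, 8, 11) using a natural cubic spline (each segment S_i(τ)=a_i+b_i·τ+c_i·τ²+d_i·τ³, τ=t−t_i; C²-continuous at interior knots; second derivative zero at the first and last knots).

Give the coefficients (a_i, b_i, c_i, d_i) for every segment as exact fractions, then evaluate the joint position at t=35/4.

  seg 0: a=3 b=-1085/323 c=0 d=439/1292
  seg 1: a=-1 b=232/323 c=1317/646 d=-347/646
  seg 2: a=5 b=-59/38 c=-903/323 d=871/646
  seg 3: a=2 b=-1001/323 c=807/646 d=-581/2584
  seg 4: a=-1 b=-517/646 c=-129/1292 d=43/3876
S(35/4) = -136577/82688

Δ: Δ0=-2, Δ1=2, Δ2=-3, Δ3=-3/2, Δ4=-1
row 1: diag=10, rhs=24; c'=3/10, d'=12/5
row 2: denom=8−3·3/10=71/10; d'=(-30−3·12/5)/(71/10)=-372/71
row 3: denom=6−1·10/71=416/71; d'=(9−1·-372/71)/(416/71)=1011/416
row 4: denom=10−2·71/208=969/104; d'=(3−2·1011/416)/(969/104)=-129/646
back: M4=-129/646
back: M3=1011/416−71/208·-129/646=807/323
back: M2=-372/71−10/71·807/323=-1806/323
back: M1=12/5−3/10·-1806/323=1317/323
M: M0=0, M1=1317/323, M2=-1806/323, M3=807/323, M4=-129/646, M5=0
seg 0: a=3, c=M0/2=0, d=(M1−M0)/(6·2)=439/1292, b=Δ0−h0·(2M0+M1)/6=-1085/323
seg 1: a=-1, c=M1/2=1317/646, d=(M2−M1)/(6·3)=-347/646, b=Δ1−h1·(2M1+M2)/6=232/323
seg 2: a=5, c=M2/2=-903/323, d=(M3−M2)/(6·1)=871/646, b=Δ2−h2·(2M2+M3)/6=-59/38
seg 3: a=2, c=M3/2=807/646, d=(M4−M3)/(6·2)=-581/2584, b=Δ3−h3·(2M3+M4)/6=-1001/323
seg 4: a=-1, c=M4/2=-129/1292, d=(M5−M4)/(6·3)=43/3876, b=Δ4−h4·(2M4+M5)/6=-517/646
t_q=35/4 → seg 4, τ=3/4; S=-1+-517/646·τ+-129/1292·τ²+43/3876·τ³=-136577/82688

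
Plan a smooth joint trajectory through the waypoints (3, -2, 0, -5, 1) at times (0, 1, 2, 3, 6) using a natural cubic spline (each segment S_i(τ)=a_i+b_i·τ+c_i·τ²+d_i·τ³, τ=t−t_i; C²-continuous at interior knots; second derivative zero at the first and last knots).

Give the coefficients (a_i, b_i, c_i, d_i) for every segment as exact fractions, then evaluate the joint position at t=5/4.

Δ: Δ0=-5, Δ1=2, Δ2=-5, Δ3=2
row 1: diag=4, rhs=42; c'=1/4, d'=21/2
row 2: denom=4−1·1/4=15/4; d'=(-42−1·21/2)/(15/4)=-14
row 3: denom=8−1·4/15=116/15; d'=(42−1·-14)/(116/15)=210/29
back: M3=210/29
back: M2=-14−4/15·210/29=-462/29
back: M1=21/2−1/4·-462/29=420/29
M: M0=0, M1=420/29, M2=-462/29, M3=210/29, M4=0
seg 0: a=3, c=M0/2=0, d=(M1−M0)/(6·1)=70/29, b=Δ0−h0·(2M0+M1)/6=-215/29
seg 1: a=-2, c=M1/2=210/29, d=(M2−M1)/(6·1)=-147/29, b=Δ1−h1·(2M1+M2)/6=-5/29
seg 2: a=0, c=M2/2=-231/29, d=(M3−M2)/(6·1)=112/29, b=Δ2−h2·(2M2+M3)/6=-26/29
seg 3: a=-5, c=M3/2=105/29, d=(M4−M3)/(6·3)=-35/87, b=Δ3−h3·(2M3+M4)/6=-152/29
t_q=5/4 → seg 1, τ=1/4; S=-2+-5/29·τ+210/29·τ²+-147/29·τ³=-3099/1856

  seg 0: a=3 b=-215/29 c=0 d=70/29
  seg 1: a=-2 b=-5/29 c=210/29 d=-147/29
  seg 2: a=0 b=-26/29 c=-231/29 d=112/29
  seg 3: a=-5 b=-152/29 c=105/29 d=-35/87
S(5/4) = -3099/1856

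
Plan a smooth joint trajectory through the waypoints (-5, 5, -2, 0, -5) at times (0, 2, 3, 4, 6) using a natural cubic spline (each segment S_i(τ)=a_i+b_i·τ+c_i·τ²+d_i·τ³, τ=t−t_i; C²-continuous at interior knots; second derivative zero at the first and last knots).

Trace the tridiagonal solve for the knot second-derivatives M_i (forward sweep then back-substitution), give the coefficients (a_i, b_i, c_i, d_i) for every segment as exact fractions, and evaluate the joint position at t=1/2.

Δ: Δ0=5, Δ1=-7, Δ2=2, Δ3=-5/2
row 1: diag=6, rhs=-72; c'=1/6, d'=-12
row 2: denom=4−1·1/6=23/6; d'=(54−1·-12)/(23/6)=396/23
row 3: denom=6−1·6/23=132/23; d'=(-27−1·396/23)/(132/23)=-339/44
back: M3=-339/44
back: M2=396/23−6/23·-339/44=423/22
back: M1=-12−1/6·423/22=-669/44
M: M0=0, M1=-669/44, M2=423/22, M3=-339/44, M4=0
seg 0: a=-5, c=M0/2=0, d=(M1−M0)/(6·2)=-223/176, b=Δ0−h0·(2M0+M1)/6=443/44
seg 1: a=5, c=M1/2=-669/88, d=(M2−M1)/(6·1)=505/88, b=Δ1−h1·(2M1+M2)/6=-113/22
seg 2: a=-2, c=M2/2=423/44, d=(M3−M2)/(6·1)=-395/88, b=Δ2−h2·(2M2+M3)/6=-25/8
seg 3: a=0, c=M3/2=-339/88, d=(M4−M3)/(6·2)=113/176, b=Δ3−h3·(2M3+M4)/6=29/11
t_q=1/2 → seg 0, τ=1/2; S=-5+443/44·τ+0·τ²+-223/176·τ³=-175/1408

  seg 0: a=-5 b=443/44 c=0 d=-223/176
  seg 1: a=5 b=-113/22 c=-669/88 d=505/88
  seg 2: a=-2 b=-25/8 c=423/44 d=-395/88
  seg 3: a=0 b=29/11 c=-339/88 d=113/176
S(1/2) = -175/1408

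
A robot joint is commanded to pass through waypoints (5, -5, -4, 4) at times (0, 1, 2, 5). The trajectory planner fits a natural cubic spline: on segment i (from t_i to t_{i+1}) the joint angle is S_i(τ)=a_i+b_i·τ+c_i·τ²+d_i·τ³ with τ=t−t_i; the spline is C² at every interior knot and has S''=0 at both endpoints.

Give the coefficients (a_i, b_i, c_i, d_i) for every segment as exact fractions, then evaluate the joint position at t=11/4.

Δ: Δ0=-10, Δ1=1, Δ2=8/3
row 1: diag=4, rhs=66; c'=1/4, d'=33/2
row 2: denom=8−1·1/4=31/4; d'=(10−1·33/2)/(31/4)=-26/31
back: M2=-26/31
back: M1=33/2−1/4·-26/31=518/31
M: M0=0, M1=518/31, M2=-26/31, M3=0
seg 0: a=5, c=M0/2=0, d=(M1−M0)/(6·1)=259/93, b=Δ0−h0·(2M0+M1)/6=-1189/93
seg 1: a=-5, c=M1/2=259/31, d=(M2−M1)/(6·1)=-272/93, b=Δ1−h1·(2M1+M2)/6=-412/93
seg 2: a=-4, c=M2/2=-13/31, d=(M3−M2)/(6·3)=13/279, b=Δ2−h2·(2M2+M3)/6=326/93
t_q=11/4 → seg 2, τ=3/4; S=-4+326/93·τ+-13/31·τ²+13/279·τ³=-3149/1984

  seg 0: a=5 b=-1189/93 c=0 d=259/93
  seg 1: a=-5 b=-412/93 c=259/31 d=-272/93
  seg 2: a=-4 b=326/93 c=-13/31 d=13/279
S(11/4) = -3149/1984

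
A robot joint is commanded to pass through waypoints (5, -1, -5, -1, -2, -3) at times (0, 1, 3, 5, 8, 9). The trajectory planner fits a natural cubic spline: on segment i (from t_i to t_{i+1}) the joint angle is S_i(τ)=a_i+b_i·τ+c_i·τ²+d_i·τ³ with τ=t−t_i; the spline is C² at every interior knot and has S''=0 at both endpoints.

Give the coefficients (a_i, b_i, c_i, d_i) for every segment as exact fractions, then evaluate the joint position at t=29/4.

Δ: Δ0=-6, Δ1=-2, Δ2=2, Δ3=-1/3, Δ4=-1
row 1: diag=6, rhs=24; c'=1/3, d'=4
row 2: denom=8−2·1/3=22/3; d'=(24−2·4)/(22/3)=24/11
row 3: denom=10−2·3/11=104/11; d'=(-14−2·24/11)/(104/11)=-101/52
row 4: denom=8−3·33/104=733/104; d'=(-4−3·-101/52)/(733/104)=190/733
back: M4=190/733
back: M3=-101/52−33/104·190/733=-1484/733
back: M2=24/11−3/11·-1484/733=2004/733
back: M1=4−1/3·2004/733=2264/733
M: M0=0, M1=2264/733, M2=2004/733, M3=-1484/733, M4=190/733, M5=0
seg 0: a=5, c=M0/2=0, d=(M1−M0)/(6·1)=1132/2199, b=Δ0−h0·(2M0+M1)/6=-14326/2199
seg 1: a=-1, c=M1/2=1132/733, d=(M2−M1)/(6·2)=-65/2199, b=Δ1−h1·(2M1+M2)/6=-10930/2199
seg 2: a=-5, c=M2/2=1002/733, d=(M3−M2)/(6·2)=-872/2199, b=Δ2−h2·(2M2+M3)/6=1874/2199
seg 3: a=-1, c=M3/2=-742/733, d=(M4−M3)/(6·3)=93/733, b=Δ3−h3·(2M3+M4)/6=3434/2199
seg 4: a=-2, c=M4/2=95/733, d=(M5−M4)/(6·1)=-95/2199, b=Δ4−h4·(2M4+M5)/6=-2389/2199
t_q=29/4 → seg 3, τ=9/4; S=-1+3434/2199·τ+-742/733·τ²+93/733·τ³=-54691/46912

  seg 0: a=5 b=-14326/2199 c=0 d=1132/2199
  seg 1: a=-1 b=-10930/2199 c=1132/733 d=-65/2199
  seg 2: a=-5 b=1874/2199 c=1002/733 d=-872/2199
  seg 3: a=-1 b=3434/2199 c=-742/733 d=93/733
  seg 4: a=-2 b=-2389/2199 c=95/733 d=-95/2199
S(29/4) = -54691/46912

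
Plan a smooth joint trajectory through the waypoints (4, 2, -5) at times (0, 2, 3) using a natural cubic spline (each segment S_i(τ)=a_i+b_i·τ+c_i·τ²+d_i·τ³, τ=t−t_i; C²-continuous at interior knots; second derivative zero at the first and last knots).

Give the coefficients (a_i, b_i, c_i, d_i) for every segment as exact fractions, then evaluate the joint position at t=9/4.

  seg 0: a=4 b=1 c=0 d=-1/2
  seg 1: a=2 b=-5 c=-3 d=1
S(9/4) = 37/64

Δ: Δ0=-1, Δ1=-7
row 1: diag=6, rhs=-36; c'=1/6, d'=-6
back: M1=-6
M: M0=0, M1=-6, M2=0
seg 0: a=4, c=M0/2=0, d=(M1−M0)/(6·2)=-1/2, b=Δ0−h0·(2M0+M1)/6=1
seg 1: a=2, c=M1/2=-3, d=(M2−M1)/(6·1)=1, b=Δ1−h1·(2M1+M2)/6=-5
t_q=9/4 → seg 1, τ=1/4; S=2+-5·τ+-3·τ²+1·τ³=37/64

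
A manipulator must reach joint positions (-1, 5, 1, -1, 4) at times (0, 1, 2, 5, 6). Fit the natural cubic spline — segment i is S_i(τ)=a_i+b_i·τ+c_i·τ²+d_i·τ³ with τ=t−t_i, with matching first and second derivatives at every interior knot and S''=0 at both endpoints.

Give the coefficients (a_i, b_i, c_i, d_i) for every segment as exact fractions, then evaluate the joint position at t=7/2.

  seg 0: a=-1 b=5495/636 c=0 d=-1679/636
  seg 1: a=5 b=229/318 c=-1679/212 d=2035/636
  seg 2: a=1 b=-3511/636 c=89/53 d=-13/636
  seg 3: a=-1 b=1273/318 c=317/212 d=-317/636
S(7/2) = -6057/1696

Δ: Δ0=6, Δ1=-4, Δ2=-2/3, Δ3=5
row 1: diag=4, rhs=-60; c'=1/4, d'=-15
row 2: denom=8−1·1/4=31/4; d'=(20−1·-15)/(31/4)=140/31
row 3: denom=8−3·12/31=212/31; d'=(34−3·140/31)/(212/31)=317/106
back: M3=317/106
back: M2=140/31−12/31·317/106=178/53
back: M1=-15−1/4·178/53=-1679/106
M: M0=0, M1=-1679/106, M2=178/53, M3=317/106, M4=0
seg 0: a=-1, c=M0/2=0, d=(M1−M0)/(6·1)=-1679/636, b=Δ0−h0·(2M0+M1)/6=5495/636
seg 1: a=5, c=M1/2=-1679/212, d=(M2−M1)/(6·1)=2035/636, b=Δ1−h1·(2M1+M2)/6=229/318
seg 2: a=1, c=M2/2=89/53, d=(M3−M2)/(6·3)=-13/636, b=Δ2−h2·(2M2+M3)/6=-3511/636
seg 3: a=-1, c=M3/2=317/212, d=(M4−M3)/(6·1)=-317/636, b=Δ3−h3·(2M3+M4)/6=1273/318
t_q=7/2 → seg 2, τ=3/2; S=1+-3511/636·τ+89/53·τ²+-13/636·τ³=-6057/1696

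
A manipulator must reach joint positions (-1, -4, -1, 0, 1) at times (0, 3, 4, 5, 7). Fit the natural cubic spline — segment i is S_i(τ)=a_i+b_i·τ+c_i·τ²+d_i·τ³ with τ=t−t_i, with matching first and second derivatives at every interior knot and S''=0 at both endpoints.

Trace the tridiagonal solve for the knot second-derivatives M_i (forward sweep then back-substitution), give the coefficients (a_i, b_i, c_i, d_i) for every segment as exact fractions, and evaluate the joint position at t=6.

  seg 0: a=-1 b=-977/356 c=0 d=69/356
  seg 1: a=-4 b=443/178 c=621/356 d=-439/356
  seg 2: a=-1 b=811/356 c=-174/89 d=241/356
  seg 3: a=0 b=71/178 c=27/356 d=-9/712
S(6) = 329/712

Δ: Δ0=-1, Δ1=3, Δ2=1, Δ3=1/2
row 1: diag=8, rhs=24; c'=1/8, d'=3
row 2: denom=4−1·1/8=31/8; d'=(-12−1·3)/(31/8)=-120/31
row 3: denom=6−1·8/31=178/31; d'=(-3−1·-120/31)/(178/31)=27/178
back: M3=27/178
back: M2=-120/31−8/31·27/178=-348/89
back: M1=3−1/8·-348/89=621/178
M: M0=0, M1=621/178, M2=-348/89, M3=27/178, M4=0
seg 0: a=-1, c=M0/2=0, d=(M1−M0)/(6·3)=69/356, b=Δ0−h0·(2M0+M1)/6=-977/356
seg 1: a=-4, c=M1/2=621/356, d=(M2−M1)/(6·1)=-439/356, b=Δ1−h1·(2M1+M2)/6=443/178
seg 2: a=-1, c=M2/2=-174/89, d=(M3−M2)/(6·1)=241/356, b=Δ2−h2·(2M2+M3)/6=811/356
seg 3: a=0, c=M3/2=27/356, d=(M4−M3)/(6·2)=-9/712, b=Δ3−h3·(2M3+M4)/6=71/178
t_q=6 → seg 3, τ=1; S=0+71/178·τ+27/356·τ²+-9/712·τ³=329/712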